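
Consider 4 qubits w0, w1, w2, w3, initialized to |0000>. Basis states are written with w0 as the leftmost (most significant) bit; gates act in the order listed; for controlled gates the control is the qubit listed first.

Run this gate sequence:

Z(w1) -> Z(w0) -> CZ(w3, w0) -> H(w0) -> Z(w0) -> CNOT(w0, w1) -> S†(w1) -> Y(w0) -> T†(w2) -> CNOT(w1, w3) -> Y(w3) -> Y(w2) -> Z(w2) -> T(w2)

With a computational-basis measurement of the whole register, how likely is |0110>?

The probability of measuring |0110> is 1/2.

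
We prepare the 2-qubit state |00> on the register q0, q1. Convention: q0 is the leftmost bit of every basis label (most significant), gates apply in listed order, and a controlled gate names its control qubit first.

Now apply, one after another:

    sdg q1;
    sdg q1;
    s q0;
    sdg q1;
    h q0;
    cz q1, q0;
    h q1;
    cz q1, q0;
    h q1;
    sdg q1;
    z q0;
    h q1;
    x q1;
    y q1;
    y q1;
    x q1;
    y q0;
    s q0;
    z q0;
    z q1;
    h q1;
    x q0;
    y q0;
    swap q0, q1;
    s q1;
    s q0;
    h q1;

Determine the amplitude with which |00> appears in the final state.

The final state's coefficient on |00> equals -I/2. Key observation: the block from step 13 through step 16 cancels to the identity and can be dropped.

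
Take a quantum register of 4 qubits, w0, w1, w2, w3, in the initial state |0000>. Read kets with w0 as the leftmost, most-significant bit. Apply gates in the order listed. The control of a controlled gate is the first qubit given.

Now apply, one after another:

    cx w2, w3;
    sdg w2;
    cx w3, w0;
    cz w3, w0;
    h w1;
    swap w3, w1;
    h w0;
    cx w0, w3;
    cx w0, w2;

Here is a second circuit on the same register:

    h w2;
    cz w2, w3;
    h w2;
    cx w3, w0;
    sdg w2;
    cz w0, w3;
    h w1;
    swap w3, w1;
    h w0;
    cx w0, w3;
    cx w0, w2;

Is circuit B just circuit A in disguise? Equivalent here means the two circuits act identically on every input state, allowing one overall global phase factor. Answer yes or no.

No: there is an input state on which the two circuits produce genuinely different outputs (not merely differing by a phase).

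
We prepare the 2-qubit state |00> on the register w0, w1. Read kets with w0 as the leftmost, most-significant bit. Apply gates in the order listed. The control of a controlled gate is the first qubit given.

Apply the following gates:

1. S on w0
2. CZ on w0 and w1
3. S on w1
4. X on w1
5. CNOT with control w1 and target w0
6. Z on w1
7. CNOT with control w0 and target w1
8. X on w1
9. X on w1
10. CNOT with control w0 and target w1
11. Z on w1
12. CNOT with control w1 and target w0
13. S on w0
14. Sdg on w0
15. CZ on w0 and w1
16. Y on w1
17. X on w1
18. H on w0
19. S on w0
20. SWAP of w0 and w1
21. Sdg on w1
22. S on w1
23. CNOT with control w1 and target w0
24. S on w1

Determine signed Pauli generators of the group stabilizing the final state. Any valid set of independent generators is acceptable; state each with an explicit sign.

The stabilizer group can be generated by -XX, -ZZ, among other valid generating sets.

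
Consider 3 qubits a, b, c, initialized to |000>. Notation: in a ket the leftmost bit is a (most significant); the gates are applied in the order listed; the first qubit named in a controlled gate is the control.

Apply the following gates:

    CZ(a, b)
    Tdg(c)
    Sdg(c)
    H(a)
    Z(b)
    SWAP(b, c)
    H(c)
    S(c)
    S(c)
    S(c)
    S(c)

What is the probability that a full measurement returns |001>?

Outcome |001> occurs with probability 1/4. Key observation: steps 8-11 multiply out to the identity, so the circuit reduces to the remaining gates.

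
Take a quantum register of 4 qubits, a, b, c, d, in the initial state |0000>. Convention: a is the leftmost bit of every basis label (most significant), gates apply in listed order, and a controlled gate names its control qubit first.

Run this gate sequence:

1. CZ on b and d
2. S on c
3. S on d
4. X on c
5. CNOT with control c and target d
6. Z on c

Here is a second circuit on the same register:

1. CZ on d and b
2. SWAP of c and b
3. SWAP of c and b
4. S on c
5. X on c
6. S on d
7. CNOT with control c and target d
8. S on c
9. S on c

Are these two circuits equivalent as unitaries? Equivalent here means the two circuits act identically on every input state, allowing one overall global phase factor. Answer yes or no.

Yes — the two circuits implement the same unitary up to a global phase.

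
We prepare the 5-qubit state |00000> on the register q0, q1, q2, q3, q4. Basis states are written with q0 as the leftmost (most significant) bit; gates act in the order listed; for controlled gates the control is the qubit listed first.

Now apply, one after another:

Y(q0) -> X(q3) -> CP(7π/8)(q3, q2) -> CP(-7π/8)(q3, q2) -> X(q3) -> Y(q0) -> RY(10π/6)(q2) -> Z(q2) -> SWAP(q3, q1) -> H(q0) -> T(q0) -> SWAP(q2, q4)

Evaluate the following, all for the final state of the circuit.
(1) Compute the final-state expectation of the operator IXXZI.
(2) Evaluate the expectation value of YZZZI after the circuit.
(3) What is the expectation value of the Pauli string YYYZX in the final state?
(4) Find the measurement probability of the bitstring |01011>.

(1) The expectation value of IXXZI is 0. Key observation: gates 1-6 undo each other exactly, leaving only the rest of the circuit to track.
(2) In the final state, YZZZI has expectation sqrt(2)/2.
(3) The observable YYYZX averages to 0.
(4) The probability of measuring |01011> is 0.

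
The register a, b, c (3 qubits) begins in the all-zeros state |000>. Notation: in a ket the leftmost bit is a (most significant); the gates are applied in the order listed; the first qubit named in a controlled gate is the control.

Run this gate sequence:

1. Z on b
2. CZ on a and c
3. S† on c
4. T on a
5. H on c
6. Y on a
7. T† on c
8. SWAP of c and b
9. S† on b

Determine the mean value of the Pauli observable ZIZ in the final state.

In the final state, ZIZ has expectation -1.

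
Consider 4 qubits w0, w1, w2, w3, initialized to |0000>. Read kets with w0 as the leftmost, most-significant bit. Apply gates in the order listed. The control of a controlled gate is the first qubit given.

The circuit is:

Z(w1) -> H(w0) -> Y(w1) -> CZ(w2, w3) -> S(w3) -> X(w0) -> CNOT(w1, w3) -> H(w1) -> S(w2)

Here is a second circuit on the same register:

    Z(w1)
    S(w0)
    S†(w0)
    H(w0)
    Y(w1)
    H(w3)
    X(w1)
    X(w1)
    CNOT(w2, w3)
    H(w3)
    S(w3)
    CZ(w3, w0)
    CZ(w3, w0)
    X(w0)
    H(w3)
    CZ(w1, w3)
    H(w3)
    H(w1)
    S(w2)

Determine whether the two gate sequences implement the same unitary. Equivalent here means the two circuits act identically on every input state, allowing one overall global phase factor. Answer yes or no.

Yes, they are equivalent — the unitaries differ by at most a global phase.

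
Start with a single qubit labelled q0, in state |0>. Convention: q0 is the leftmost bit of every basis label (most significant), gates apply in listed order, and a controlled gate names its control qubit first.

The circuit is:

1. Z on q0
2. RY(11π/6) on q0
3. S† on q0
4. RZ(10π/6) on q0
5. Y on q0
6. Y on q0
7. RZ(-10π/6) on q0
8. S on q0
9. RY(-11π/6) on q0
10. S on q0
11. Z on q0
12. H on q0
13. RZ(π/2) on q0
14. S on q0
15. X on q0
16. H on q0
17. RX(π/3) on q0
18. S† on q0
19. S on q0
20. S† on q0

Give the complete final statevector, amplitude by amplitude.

The resulting statevector has amplitude exp(I*pi/4)/2 on |0>, sqrt(3)*exp(I*pi/4)/2 on |1>. Key observation: gates 2-9 undo each other exactly, leaving only the rest of the circuit to track.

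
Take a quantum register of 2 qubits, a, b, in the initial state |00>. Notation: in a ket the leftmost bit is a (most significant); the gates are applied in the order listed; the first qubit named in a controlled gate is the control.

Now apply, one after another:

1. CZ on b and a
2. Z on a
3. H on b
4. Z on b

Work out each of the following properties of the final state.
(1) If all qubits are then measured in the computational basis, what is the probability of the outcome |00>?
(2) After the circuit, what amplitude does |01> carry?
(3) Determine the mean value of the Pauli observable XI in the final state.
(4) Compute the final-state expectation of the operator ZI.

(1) The probability of measuring |00> is 1/2.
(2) The final state's coefficient on |01> equals -sqrt(2)/2.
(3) The observable XI averages to 0.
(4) The expectation value of ZI is 1.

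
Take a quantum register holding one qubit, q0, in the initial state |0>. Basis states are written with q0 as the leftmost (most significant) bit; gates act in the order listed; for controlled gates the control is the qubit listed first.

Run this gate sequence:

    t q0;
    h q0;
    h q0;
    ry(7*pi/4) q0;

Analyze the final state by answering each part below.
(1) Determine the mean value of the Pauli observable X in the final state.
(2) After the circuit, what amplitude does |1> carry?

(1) In the final state, X has expectation -sqrt(2)/2. Key observation: steps 2-3 multiply out to the identity, so the circuit reduces to the remaining gates.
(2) The amplitude on |1> is sqrt(2 - sqrt(2))/2.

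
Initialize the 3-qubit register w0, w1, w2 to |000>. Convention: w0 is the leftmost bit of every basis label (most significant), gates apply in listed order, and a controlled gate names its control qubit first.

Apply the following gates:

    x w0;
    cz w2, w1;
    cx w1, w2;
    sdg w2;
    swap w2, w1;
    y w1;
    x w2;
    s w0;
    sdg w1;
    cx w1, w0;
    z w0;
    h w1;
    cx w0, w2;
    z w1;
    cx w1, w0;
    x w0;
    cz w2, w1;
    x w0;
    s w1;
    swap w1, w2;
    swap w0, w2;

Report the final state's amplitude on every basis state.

After the circuit, the state carries amplitude sqrt(2)*I/2 on |010>, sqrt(2)/2 on |111>, and 0 on every other basis state.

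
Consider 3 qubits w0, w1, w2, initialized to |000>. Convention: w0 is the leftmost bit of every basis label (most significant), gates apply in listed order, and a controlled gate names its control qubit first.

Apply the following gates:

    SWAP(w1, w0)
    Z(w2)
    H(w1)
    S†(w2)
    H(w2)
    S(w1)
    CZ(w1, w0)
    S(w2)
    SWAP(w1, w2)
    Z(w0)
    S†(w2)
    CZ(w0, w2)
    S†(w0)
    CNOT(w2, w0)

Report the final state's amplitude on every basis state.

The resulting statevector has amplitude 1/2 on |000>, 0 on |001>, I/2 on |010>, 0 on |011>, 0 on |100>, 1/2 on |101>, 0 on |110>, I/2 on |111>.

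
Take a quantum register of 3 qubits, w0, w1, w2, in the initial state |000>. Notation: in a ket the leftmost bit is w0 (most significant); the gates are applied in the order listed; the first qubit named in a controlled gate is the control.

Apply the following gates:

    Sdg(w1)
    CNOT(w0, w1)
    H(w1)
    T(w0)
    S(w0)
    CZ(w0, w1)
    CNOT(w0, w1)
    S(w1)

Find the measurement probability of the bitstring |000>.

Outcome |000> occurs with probability 1/2.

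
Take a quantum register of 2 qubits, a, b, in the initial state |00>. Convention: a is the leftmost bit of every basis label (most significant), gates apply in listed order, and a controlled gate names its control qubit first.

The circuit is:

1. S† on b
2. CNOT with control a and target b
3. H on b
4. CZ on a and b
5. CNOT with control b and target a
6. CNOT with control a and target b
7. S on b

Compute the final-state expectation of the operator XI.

In the final state, XI has expectation 1.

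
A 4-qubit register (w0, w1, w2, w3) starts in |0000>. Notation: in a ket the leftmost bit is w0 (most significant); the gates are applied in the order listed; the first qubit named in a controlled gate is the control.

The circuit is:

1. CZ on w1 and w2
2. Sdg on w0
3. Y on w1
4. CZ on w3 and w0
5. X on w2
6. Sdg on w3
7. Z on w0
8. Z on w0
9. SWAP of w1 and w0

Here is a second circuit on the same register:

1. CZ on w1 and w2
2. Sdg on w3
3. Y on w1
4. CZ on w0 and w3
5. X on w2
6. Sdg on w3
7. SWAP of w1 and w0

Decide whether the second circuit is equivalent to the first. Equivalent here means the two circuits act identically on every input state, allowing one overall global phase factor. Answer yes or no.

No — the two circuits implement different unitaries, even allowing a global phase.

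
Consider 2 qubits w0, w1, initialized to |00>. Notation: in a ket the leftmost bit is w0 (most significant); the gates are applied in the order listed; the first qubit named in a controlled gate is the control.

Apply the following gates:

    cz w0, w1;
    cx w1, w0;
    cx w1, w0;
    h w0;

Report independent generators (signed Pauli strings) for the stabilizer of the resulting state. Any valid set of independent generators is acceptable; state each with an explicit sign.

The stabilizer group can be generated by +XI, +IZ, among other valid generating sets. Key observation: steps 2-3 multiply out to the identity, so the circuit reduces to the remaining gates.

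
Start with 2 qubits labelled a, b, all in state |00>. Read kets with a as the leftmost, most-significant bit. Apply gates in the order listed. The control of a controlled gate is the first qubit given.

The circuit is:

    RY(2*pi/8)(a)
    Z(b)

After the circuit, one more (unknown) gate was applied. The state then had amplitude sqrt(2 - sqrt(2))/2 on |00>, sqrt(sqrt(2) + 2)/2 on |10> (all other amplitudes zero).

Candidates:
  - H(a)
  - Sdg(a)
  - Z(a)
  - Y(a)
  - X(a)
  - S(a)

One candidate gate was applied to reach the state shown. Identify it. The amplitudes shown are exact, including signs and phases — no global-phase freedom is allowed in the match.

It was X(a) that produced the state shown.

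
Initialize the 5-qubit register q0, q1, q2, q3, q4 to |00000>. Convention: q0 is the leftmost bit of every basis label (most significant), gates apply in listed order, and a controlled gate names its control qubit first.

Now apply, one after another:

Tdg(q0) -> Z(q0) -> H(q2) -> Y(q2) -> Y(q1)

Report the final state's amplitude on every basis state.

The final amplitudes are sqrt(2)/2 on |01000>, -sqrt(2)/2 on |01100>, and 0 on every other basis state.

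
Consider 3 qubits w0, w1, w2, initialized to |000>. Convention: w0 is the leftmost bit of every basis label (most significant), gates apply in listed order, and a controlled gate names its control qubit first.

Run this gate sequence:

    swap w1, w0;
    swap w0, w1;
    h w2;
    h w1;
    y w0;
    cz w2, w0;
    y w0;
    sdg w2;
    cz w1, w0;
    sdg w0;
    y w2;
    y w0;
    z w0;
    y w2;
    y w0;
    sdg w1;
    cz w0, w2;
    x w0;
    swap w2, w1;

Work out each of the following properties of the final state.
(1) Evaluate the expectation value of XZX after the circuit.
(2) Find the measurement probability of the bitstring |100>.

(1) The observable XZX averages to 0.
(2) Outcome |100> occurs with probability 1/4.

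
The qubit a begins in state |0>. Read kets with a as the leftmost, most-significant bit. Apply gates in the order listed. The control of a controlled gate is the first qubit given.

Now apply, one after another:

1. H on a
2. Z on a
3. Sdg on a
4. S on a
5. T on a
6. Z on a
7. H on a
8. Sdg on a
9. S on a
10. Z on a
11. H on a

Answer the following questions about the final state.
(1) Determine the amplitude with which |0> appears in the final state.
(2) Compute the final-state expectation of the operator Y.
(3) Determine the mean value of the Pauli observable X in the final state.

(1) |0> carries amplitude sqrt(2)*exp(I*pi/4)/2 in the final state.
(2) The observable Y averages to -sqrt(2)/2.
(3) In the final state, X has expectation sqrt(2)/2.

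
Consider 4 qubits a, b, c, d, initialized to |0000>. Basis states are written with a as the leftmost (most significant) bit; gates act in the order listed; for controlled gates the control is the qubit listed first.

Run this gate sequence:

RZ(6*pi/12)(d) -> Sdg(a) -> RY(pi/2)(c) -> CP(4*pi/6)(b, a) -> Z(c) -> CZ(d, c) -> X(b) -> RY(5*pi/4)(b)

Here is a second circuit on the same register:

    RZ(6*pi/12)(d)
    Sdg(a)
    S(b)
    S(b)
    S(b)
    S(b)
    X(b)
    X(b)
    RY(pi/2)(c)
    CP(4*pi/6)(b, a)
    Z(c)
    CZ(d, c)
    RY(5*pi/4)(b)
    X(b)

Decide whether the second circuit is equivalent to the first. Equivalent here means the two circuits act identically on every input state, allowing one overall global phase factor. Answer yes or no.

No — the two circuits implement different unitaries, even allowing a global phase.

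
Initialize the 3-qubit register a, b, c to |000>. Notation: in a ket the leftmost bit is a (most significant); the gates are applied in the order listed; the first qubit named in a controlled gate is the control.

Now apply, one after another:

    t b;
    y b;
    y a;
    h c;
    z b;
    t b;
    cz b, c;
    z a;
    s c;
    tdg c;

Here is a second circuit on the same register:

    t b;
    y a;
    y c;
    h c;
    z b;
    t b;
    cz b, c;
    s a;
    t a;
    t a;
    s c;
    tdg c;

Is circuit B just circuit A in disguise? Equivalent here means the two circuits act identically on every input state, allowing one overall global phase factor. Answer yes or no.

No — the two circuits implement different unitaries, even allowing a global phase.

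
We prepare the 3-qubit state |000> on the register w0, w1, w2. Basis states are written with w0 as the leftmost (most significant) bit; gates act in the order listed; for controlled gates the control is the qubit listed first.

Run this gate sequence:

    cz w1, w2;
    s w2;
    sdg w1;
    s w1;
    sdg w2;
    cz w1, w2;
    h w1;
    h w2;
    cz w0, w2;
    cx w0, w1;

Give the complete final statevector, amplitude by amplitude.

The final amplitudes are 1/2 on |000>, 1/2 on |001>, 1/2 on |010>, 1/2 on |011>, 0 on |100>, 0 on |101>, 0 on |110>, 0 on |111>. Key observation: gates 1-6 undo each other exactly, leaving only the rest of the circuit to track.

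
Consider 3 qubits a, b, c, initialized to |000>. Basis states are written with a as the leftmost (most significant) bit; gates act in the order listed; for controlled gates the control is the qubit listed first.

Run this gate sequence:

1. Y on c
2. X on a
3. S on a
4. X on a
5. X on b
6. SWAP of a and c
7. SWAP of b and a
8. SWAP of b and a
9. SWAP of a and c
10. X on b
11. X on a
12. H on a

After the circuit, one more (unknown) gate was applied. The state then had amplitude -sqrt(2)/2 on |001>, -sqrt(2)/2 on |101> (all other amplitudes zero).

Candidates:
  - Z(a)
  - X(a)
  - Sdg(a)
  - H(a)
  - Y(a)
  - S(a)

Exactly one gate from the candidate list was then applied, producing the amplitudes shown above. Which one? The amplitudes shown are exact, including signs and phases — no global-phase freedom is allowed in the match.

It was Z(a) that produced the state shown. Key observation: gates 4-11 undo each other exactly, leaving only the rest of the circuit to track.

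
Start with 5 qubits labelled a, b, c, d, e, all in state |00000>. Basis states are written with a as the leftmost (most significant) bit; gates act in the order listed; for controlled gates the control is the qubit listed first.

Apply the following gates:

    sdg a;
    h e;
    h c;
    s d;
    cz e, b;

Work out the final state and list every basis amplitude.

After the circuit, the state carries amplitude 1/2 on |00000>, 1/2 on |00001>, 1/2 on |00100>, 1/2 on |00101>, and 0 on every other basis state.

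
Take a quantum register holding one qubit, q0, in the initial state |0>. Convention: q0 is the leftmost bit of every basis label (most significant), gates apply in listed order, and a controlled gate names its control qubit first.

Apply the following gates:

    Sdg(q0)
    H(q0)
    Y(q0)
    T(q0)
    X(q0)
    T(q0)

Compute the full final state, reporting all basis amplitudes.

The final amplitudes are sqrt(2)*exp(3*I*pi/4)/2 on |0>, -sqrt(2)*exp(3*I*pi/4)/2 on |1>.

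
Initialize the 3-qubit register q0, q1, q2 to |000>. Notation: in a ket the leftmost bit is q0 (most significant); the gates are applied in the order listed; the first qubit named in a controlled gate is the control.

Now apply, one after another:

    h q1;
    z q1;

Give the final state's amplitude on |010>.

|010> carries amplitude -sqrt(2)/2 in the final state.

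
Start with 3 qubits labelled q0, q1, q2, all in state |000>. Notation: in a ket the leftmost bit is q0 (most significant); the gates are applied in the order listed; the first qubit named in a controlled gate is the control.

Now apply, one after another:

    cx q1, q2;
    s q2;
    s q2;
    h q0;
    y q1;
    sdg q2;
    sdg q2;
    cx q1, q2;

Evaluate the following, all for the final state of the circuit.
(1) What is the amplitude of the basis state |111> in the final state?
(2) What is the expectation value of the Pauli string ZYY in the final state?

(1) The final state's coefficient on |111> equals sqrt(2)*I/2.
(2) In the final state, ZYY has expectation 0.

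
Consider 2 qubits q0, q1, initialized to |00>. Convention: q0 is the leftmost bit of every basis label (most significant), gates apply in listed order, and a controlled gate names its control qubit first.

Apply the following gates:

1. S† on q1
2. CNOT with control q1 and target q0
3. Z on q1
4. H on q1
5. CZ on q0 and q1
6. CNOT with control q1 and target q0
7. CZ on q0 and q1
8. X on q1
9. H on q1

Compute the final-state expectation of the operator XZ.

The observable XZ averages to -1.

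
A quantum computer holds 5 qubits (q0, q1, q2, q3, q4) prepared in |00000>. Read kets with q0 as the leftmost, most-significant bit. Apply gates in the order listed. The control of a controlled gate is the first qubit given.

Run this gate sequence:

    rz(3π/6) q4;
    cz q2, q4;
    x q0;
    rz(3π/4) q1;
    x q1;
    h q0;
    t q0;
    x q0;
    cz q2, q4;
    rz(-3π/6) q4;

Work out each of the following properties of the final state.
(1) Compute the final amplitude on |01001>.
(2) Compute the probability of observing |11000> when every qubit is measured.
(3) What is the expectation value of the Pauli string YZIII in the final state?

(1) The amplitude on |01001> is 0.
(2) A full measurement returns |11000> with probability 1/2.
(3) In the final state, YZIII has expectation -sqrt(2)/2.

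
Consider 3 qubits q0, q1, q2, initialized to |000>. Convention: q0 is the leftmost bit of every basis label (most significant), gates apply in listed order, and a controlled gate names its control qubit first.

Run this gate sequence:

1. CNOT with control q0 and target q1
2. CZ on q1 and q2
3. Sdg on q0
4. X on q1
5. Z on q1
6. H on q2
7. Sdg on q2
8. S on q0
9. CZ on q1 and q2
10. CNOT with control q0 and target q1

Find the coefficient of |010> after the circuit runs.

The final state's coefficient on |010> equals -sqrt(2)/2.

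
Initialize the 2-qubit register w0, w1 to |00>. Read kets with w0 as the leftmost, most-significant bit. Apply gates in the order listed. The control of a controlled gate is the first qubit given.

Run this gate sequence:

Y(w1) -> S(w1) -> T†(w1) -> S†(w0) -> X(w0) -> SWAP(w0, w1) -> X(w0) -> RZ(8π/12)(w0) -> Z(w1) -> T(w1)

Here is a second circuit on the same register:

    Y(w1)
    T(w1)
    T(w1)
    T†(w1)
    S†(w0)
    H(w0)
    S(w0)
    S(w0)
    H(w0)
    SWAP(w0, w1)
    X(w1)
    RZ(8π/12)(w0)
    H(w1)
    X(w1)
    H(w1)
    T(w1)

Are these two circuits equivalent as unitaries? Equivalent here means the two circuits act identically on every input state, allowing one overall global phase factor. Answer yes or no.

No — the two circuits implement different unitaries, even allowing a global phase.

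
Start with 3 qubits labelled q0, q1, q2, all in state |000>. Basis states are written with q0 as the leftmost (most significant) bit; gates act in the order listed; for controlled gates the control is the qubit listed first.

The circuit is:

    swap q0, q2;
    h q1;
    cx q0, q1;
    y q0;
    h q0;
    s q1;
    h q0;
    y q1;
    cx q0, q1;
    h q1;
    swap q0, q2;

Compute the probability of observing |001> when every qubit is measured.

Outcome |001> occurs with probability 1/2.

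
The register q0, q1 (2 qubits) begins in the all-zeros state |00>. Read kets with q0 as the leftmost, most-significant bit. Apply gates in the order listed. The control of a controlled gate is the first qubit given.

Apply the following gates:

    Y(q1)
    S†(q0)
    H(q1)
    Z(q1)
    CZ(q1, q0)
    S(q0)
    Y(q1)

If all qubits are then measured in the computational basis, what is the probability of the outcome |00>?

Outcome |00> occurs with probability 1/2.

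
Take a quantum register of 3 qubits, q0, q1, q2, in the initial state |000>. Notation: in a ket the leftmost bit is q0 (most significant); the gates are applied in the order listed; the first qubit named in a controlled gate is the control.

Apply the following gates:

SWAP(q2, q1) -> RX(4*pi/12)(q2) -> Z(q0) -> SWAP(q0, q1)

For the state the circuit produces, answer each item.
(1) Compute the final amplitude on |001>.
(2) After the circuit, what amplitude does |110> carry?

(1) |001> carries amplitude -I/2 in the final state.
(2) The final state's coefficient on |110> equals 0.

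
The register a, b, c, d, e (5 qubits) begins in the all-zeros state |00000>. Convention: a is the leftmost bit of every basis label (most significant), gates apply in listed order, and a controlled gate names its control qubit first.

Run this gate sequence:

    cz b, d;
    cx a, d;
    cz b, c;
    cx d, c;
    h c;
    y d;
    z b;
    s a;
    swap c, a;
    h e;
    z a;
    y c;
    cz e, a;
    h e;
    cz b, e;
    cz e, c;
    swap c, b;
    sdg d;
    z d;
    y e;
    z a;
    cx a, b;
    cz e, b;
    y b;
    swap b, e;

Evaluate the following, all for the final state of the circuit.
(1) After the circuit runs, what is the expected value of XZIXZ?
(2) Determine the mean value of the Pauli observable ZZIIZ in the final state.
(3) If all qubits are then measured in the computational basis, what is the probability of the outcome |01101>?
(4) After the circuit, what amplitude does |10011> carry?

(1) In the final state, XZIXZ has expectation 0.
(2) The expectation value of ZZIIZ is 0.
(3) A full measurement returns |01101> with probability 0.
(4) The amplitude on |10011> is sqrt(2)*I/2.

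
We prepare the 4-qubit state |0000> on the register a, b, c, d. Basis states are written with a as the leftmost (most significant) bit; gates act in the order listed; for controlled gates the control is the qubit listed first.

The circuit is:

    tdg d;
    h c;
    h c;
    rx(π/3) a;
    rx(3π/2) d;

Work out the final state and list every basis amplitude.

The resulting statevector has amplitude -sqrt(6)/4 on |0000>, -sqrt(6)*I/4 on |0001>, sqrt(2)*I/4 on |1000>, -sqrt(2)/4 on |1001>, and 0 on every other basis state. Key observation: gates 2-3 undo each other exactly, leaving only the rest of the circuit to track.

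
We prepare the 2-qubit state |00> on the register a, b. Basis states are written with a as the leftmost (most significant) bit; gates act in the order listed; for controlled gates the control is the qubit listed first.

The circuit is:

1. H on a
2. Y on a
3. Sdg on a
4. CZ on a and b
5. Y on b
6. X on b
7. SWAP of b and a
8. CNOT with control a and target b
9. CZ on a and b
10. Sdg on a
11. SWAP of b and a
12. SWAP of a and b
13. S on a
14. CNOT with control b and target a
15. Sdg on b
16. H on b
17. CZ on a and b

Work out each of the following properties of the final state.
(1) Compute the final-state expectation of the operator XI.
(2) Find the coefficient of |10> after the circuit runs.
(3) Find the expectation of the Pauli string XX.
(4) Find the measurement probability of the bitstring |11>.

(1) In the final state, XI has expectation 1.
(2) The final state's coefficient on |10> equals 1/2.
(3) The expectation value of XX is 1.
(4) The probability of measuring |11> is 1/4.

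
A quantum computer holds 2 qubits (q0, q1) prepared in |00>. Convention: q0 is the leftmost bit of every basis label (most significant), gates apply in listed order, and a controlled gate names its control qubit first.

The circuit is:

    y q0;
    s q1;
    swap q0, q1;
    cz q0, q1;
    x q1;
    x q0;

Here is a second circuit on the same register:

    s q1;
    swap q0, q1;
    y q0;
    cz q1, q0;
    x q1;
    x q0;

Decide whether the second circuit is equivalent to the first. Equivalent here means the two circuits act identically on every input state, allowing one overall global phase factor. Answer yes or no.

No, they are not equivalent — no single phase factor reconciles the two unitaries.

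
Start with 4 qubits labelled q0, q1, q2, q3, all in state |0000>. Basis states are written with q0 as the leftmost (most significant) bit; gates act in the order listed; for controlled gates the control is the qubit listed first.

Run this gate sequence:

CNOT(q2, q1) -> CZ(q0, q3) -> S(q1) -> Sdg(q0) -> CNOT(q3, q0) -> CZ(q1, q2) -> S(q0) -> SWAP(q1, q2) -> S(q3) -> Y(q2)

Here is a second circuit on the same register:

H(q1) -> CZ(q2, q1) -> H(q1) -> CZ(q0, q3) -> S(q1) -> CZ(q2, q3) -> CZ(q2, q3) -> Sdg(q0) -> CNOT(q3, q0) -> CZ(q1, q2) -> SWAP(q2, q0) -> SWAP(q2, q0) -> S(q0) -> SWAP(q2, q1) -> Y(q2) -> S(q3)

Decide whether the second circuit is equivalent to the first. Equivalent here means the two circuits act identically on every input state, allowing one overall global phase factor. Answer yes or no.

Yes, they are equivalent — the unitaries differ by at most a global phase.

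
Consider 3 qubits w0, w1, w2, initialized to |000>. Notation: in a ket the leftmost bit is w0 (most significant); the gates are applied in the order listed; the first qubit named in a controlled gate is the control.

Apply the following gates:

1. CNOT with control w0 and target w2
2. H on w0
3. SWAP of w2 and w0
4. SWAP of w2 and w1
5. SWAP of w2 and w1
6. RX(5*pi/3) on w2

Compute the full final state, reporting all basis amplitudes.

After the circuit, the state carries amplitude -sqrt(6)/4 - sqrt(2)*I/4 on |000>, -sqrt(6)/4 - sqrt(2)*I/4 on |001>, and 0 on every other basis state. Key observation: the block from step 4 through step 5 cancels to the identity and can be dropped.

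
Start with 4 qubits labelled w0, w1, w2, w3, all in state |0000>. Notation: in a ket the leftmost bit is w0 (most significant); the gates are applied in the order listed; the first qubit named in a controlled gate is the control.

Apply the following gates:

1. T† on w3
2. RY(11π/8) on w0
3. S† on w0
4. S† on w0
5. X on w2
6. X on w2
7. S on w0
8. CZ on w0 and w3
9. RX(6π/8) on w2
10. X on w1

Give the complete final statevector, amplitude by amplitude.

After the circuit, the state carries amplitude -sqrt(2 - sqrt(2))*cos(5*pi/16)/2 on |0100>, I*sqrt(sqrt(2) + 2)*cos(5*pi/16)/2 on |0110>, -I*sqrt(2 - sqrt(2))*sin(5*pi/16)/2 on |1100>, -sqrt(sqrt(2) + 2)*sin(5*pi/16)/2 on |1110>, and 0 on every other basis state. Key observation: steps 4-7 multiply out to the identity, so the circuit reduces to the remaining gates.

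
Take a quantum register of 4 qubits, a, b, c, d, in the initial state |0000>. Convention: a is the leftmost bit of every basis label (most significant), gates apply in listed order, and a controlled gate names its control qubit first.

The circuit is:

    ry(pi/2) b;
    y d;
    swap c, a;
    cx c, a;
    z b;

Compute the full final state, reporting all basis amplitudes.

After the circuit, the state carries amplitude sqrt(2)*I/2 on |0001>, -sqrt(2)*I/2 on |0101>, and 0 on every other basis state.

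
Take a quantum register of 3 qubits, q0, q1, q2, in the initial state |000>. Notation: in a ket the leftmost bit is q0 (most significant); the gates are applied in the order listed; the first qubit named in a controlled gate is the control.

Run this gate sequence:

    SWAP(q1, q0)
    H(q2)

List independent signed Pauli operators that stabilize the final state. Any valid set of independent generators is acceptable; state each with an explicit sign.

The final state is stabilized by the group generated by +IIX, +ZII, +IZI; other independent generating sets are equally valid.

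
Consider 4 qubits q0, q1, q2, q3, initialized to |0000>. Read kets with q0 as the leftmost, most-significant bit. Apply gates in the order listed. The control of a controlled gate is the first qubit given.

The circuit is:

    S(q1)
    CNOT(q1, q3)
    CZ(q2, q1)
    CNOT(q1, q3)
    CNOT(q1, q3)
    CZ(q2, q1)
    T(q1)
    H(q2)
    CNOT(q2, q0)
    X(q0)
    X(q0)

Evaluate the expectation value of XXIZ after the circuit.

The expectation value of XXIZ is 0. Key observation: steps 3-6 multiply out to the identity, so the circuit reduces to the remaining gates.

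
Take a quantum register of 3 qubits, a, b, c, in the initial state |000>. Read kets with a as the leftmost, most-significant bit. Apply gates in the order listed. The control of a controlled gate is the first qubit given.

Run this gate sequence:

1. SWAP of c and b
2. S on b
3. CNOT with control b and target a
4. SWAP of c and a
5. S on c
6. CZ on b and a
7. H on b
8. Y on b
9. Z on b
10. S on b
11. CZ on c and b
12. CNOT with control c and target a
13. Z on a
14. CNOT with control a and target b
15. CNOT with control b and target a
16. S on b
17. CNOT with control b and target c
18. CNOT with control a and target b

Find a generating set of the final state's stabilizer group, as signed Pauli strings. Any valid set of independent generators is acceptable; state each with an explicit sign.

One valid set of independent stabilizer generators is -XIX, +ZIZ, +IZI (any independent generating set of the same group is equally correct).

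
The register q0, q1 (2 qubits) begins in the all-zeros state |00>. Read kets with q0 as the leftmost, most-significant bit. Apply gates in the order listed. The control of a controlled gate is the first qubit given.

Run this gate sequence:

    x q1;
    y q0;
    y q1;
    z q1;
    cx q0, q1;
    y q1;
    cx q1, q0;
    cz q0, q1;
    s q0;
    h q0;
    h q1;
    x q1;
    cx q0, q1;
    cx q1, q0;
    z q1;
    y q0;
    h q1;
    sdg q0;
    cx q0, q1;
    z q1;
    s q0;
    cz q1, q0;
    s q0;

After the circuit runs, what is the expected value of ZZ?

The observable ZZ averages to 1.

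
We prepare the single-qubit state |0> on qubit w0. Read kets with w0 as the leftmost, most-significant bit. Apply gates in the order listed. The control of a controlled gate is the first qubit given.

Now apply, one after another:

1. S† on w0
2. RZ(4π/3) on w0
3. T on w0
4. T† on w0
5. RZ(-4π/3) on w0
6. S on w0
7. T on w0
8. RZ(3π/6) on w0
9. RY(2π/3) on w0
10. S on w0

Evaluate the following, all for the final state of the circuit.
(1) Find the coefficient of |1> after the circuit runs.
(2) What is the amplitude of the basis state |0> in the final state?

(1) |1> carries amplitude sqrt(3)*exp(I*pi/4)/2 in the final state.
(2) The amplitude on |0> is -exp(3*I*pi/4)/2.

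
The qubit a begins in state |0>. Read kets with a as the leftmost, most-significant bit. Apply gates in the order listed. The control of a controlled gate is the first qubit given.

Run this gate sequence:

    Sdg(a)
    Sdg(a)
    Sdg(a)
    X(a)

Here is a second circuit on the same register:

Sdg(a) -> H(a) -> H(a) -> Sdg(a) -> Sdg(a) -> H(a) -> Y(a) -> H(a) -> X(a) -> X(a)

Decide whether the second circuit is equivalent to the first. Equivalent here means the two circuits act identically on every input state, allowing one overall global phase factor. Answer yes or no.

No — the two circuits implement different unitaries, even allowing a global phase.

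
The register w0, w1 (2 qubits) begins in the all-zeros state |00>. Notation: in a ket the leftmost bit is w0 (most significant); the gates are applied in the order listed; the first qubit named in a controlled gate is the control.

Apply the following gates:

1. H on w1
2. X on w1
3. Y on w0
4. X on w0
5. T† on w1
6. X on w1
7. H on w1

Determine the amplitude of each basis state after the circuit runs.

The resulting statevector has amplitude exp(I*pi/4)/2 + I/2 on |00>, -I/2 + exp(I*pi/4)/2 on |01>, 0 on |10>, 0 on |11>.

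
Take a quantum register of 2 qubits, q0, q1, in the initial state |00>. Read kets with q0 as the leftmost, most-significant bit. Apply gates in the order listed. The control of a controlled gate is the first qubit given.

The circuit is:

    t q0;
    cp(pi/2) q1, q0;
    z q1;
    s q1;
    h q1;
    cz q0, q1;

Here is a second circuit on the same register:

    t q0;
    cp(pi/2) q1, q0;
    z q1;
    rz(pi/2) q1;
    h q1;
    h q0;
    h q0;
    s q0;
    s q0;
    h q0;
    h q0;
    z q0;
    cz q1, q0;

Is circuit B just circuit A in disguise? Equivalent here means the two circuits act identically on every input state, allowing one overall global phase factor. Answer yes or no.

Yes, they are equivalent — the unitaries differ by at most a global phase.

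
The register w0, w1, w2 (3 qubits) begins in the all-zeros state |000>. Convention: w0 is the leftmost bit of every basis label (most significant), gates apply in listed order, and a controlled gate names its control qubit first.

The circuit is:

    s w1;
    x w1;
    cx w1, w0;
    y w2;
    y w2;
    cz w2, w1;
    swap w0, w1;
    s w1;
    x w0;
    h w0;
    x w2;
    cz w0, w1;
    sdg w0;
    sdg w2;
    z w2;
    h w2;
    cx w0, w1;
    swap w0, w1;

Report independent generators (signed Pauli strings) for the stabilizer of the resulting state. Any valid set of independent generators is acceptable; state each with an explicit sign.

One valid set of independent stabilizer generators is +XYI, -IIX, -ZZI (any independent generating set of the same group is equally correct).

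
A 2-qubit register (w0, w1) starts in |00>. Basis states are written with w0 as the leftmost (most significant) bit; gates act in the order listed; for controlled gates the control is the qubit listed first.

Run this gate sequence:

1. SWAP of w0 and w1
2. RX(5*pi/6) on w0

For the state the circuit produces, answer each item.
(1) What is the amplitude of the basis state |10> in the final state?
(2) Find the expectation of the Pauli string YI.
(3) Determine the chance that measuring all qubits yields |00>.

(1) The amplitude on |10> is I*(-sqrt(6) - sqrt(2))/4.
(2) The expectation value of YI is -1/2.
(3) The probability of measuring |00> is 1/2 - sqrt(3)/4.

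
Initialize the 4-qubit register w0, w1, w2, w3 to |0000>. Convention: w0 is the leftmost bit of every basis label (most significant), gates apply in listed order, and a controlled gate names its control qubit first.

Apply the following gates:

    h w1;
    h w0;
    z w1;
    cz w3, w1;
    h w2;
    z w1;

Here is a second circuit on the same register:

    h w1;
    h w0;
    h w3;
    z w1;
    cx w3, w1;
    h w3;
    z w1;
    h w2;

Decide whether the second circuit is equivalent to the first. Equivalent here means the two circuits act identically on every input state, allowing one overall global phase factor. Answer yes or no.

No, they are not equivalent — no single phase factor reconciles the two unitaries.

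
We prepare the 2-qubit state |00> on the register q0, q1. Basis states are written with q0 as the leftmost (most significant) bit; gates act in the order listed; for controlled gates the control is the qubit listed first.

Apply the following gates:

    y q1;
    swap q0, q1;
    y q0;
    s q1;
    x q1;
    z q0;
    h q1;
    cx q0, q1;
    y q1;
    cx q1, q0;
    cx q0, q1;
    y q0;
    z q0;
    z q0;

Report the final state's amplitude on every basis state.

The final amplitudes are sqrt(2)/2 on |00>, 0 on |01>, -sqrt(2)/2 on |10>, 0 on |11>.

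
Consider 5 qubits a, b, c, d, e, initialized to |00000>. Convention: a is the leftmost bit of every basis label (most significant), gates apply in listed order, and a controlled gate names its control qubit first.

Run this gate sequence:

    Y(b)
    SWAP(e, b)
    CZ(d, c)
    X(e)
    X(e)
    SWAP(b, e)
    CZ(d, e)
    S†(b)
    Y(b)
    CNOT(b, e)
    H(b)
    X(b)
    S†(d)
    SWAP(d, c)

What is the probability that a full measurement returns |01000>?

A full measurement returns |01000> with probability 1/2. Key observation: steps 4-5 multiply out to the identity, so the circuit reduces to the remaining gates.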